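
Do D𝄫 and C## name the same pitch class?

No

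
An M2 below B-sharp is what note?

A#

A second below B lands on the letter A.
A major second spans 2 semitones, so B# moves to pitch class 10. On the letter A that is A#.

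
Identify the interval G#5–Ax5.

Counting letters G–A gives a second.
G#→A## = 3 semitones, 1 wider than the major second (2), so augmented.

augmented second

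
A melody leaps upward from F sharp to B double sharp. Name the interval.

The letter names run F→B, a span of 3 letter steps, so the interval is some kind of fourth.
F# to B## is 7 semitones. A perfect fourth is 5, so 7 makes it doubly augmented.

doubly augmented fourth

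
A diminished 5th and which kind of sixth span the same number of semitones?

A diminished fifth spans 6 semitones.
A sixth spanning 6 semitones is doubly diminished (the major sixth is 9).

doubly diminished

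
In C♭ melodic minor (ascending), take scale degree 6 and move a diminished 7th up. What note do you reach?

Scale degree 6 of Cb melodic minor (ascending) is Ab.
A diminished seventh (9 semitones) above Ab lands on the letter G, giving Gbb.

Gbb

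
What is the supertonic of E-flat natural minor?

F

The Eb natural minor scale runs Eb F Gb Ab Bb Cb Db.
Degree 2 is F.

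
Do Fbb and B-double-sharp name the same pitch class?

No

Two spellings are enharmonically equivalent only if they share a pitch class.
Here Fbb → 3, B## → 1; 1 ≠ 3, so they are not.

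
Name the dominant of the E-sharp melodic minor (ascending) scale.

Degree 5 takes the letter 4 steps above E, which is B.
In melodic minor (ascending), degree 5 sits 7 semitones above the tonic. E# + 7 semitones is pitch class 0, spelled on B as B#.

B#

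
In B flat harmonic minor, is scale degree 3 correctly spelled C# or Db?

Each scale degree takes a distinct letter name. Degree 3 of a scale on B must use the letter D.
Db and C# are enharmonically the same pitch, but only Db uses the letter D, so it is the correct spelling here.

Db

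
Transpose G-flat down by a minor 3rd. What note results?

Eb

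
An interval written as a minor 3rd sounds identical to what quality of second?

A minor third spans 3 semitones.
A second spanning 3 semitones is augmented (the major second is 2).

augmented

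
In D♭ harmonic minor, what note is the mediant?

The Db harmonic minor scale runs Db Eb Fb Gb Ab Bbb C.
Degree 3 is Fb.

Fb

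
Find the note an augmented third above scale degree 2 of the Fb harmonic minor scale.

Scale degree 2 of Fb harmonic minor is Gb.
An augmented third (5 semitones) above Gb lands on the letter B, giving B.

B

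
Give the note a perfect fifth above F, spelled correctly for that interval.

F up a perfect fifth is C, so the target letter is C.
From F, a perfect fifth is 7 semitones up: C.

C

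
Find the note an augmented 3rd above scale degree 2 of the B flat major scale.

E#

Scale degree 2 of Bb major is C.
An augmented third (5 semitones) above C lands on the letter E, giving E#.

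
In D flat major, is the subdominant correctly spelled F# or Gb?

Gb

Each scale degree takes a distinct letter name. Degree 4 of a scale on D must use the letter G.
Gb and F# are enharmonically the same pitch, but only Gb uses the letter G, so it is the correct spelling here.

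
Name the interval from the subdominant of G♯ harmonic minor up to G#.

perfect fifth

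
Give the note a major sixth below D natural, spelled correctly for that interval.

A sixth below D lands on the letter F.
A major sixth spans 9 semitones, so D moves to pitch class 5. On the letter F that is F.

F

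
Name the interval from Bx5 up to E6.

doubly diminished fourth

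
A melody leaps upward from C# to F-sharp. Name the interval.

The letter names run C→F, a span of 3 letter steps, so the interval is some kind of fourth.
C# to F# is 5 semitones. A perfect fourth is 5, so 5 makes it perfect.

perfect fourth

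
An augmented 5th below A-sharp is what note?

D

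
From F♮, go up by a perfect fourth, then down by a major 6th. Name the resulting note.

Db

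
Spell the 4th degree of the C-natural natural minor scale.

F

Degree 4 takes the letter 3 steps above C, which is F.
In natural minor, degree 4 sits 5 semitones above the tonic. C + 5 semitones is pitch class 5, spelled on F as F.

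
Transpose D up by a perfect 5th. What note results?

D up a perfect fifth is A, so the target letter is A.
From D, a perfect fifth is 7 semitones up: A.

A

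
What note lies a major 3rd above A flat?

C

A third above A lands on the letter C.
A major third spans 4 semitones, so Ab moves to pitch class 0. On the letter C that is C.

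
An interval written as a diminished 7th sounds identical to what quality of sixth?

A diminished seventh spans 9 semitones.
A sixth spanning 9 semitones is major (the major sixth is 9).

major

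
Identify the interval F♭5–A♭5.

major third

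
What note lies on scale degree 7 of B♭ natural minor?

Degree 7 takes the letter 6 steps above B, which is A.
In natural minor, degree 7 sits 10 semitones above the tonic. Bb + 10 semitones is pitch class 8, spelled on A as Ab.

Ab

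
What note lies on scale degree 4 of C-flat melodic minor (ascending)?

The Cb melodic minor (ascending) scale runs Cb Db Ebb Fb Gb Ab Bb.
Degree 4 is Fb.

Fb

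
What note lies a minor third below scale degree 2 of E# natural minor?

D##

Scale degree 2 of E# natural minor is F##.
A minor third (3 semitones) below F## lands on the letter D, giving D##.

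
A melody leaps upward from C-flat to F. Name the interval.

augmented fourth

The letter names run C→F, a span of 3 letter steps, so the interval is some kind of fourth.
Cb to F is 6 semitones. A perfect fourth is 5, so 6 makes it augmented.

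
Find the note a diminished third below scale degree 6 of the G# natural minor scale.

Scale degree 6 of G# natural minor is E.
A diminished third (2 semitones) below E lands on the letter C, giving C##.

C##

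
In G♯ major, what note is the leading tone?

F##

The G# major scale runs G# A# B# C# D# E# F##.
Degree 7 is F##.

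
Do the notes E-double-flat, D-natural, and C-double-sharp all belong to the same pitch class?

Yes

Ebb = pitch class 2 and D = pitch class 2 and C## = pitch class 2 — the same pitch class, so they are enharmonic equivalents.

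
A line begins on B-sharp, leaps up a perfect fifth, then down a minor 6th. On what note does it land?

A perfect fifth up from B# is F## (letter F, 7 semitones up).
A minor sixth down from F## is A## (letter A, 8 semitones down).

A##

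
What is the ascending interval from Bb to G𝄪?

The letter names run B→G, a span of 5 letter steps, so the interval is some kind of sixth.
Bb to G## is 11 semitones. A major sixth is 9, so 11 makes it doubly augmented.

doubly augmented sixth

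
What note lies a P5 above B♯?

A fifth above B lands on the letter F.
A perfect fifth spans 7 semitones, so B# moves to pitch class 7. On the letter F that is F##.

F##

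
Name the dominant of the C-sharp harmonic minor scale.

G#

Degree 5 takes the letter 4 steps above C, which is G.
In harmonic minor, degree 5 sits 7 semitones above the tonic. C# + 7 semitones is pitch class 8, spelled on G as G#.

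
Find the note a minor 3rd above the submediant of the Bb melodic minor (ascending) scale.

Bb

The submediant of Bb melodic minor (ascending) is G.
A minor third (3 semitones) above G lands on the letter B, giving Bb.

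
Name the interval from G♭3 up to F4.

Counting letters G–A–B–C–D–E–F gives a seventh.
Gb→F = 11 semitones, exactly the major seventh.

major seventh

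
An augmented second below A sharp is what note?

G

A down a major second is G, so the target letter is G.
From A#, an augmented second is 3 semitones down: G.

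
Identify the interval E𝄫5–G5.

augmented third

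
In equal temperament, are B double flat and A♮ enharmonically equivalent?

Bbb = pitch class 9 and A = pitch class 9 — the same pitch class, so they are enharmonic equivalents.

Yes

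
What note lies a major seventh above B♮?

B up a major seventh is A#, so the target letter is A.
From B, a major seventh is 11 semitones up: A#.

A#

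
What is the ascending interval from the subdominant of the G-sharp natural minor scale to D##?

augmented second

The subdominant of G# natural minor is C#.
C# up to D##: letters C→D make it a second; 3 semitones makes it augmented.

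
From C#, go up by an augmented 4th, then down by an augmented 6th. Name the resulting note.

A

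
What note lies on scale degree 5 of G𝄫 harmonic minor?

Degree 5 takes the letter 4 steps above G, which is D.
In harmonic minor, degree 5 sits 7 semitones above the tonic. Gbb + 7 semitones is pitch class 0, spelled on D as Dbb.

Dbb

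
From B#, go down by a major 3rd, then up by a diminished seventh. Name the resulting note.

A major third down from B# is G# (letter G, 4 semitones down).
A diminished seventh up from G# is F (letter F, 9 semitones up).

F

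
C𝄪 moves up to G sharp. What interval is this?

diminished fifth

The letter names run C→G, a span of 4 letter steps, so the interval is some kind of fifth.
C## to G# is 6 semitones. A perfect fifth is 7, so 6 makes it diminished.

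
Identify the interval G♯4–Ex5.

augmented sixth

The letter names run G→E, a span of 5 letter steps, so the interval is some kind of sixth.
G# to E## is 10 semitones. A major sixth is 9, so 10 makes it augmented.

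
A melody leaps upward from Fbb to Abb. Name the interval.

major third

Counting letters F–G–A gives a third.
Fbb→Abb = 4 semitones, exactly the major third.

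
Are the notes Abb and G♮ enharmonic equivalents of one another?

Abb = pitch class 7 and G = pitch class 7 — the same pitch class, so they are enharmonic equivalents.

Yes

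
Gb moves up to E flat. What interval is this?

The letter names run G→E, a span of 5 letter steps, so the interval is some kind of sixth.
Gb to Eb is 9 semitones. A major sixth is 9, so 9 makes it major.

major sixth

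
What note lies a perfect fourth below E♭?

A fourth below E lands on the letter B.
A perfect fourth spans 5 semitones, so Eb moves to pitch class 10. On the letter B that is Bb.

Bb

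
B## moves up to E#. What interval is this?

Counting letters B–C–D–E gives a fourth.
B##→E# = 4 semitones, 1 narrower than the perfect fourth (5), so diminished.

diminished fourth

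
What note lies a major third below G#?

E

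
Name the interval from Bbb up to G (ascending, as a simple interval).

Counting letters B–C–D–E–F–G gives a sixth.
Bbb→G = 10 semitones, 1 wider than the major sixth (9), so augmented.

augmented sixth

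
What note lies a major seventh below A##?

B#

A down a major seventh is Bb, so the target letter is B.
From A##, a major seventh is 11 semitones down: B#.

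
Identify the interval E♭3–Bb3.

Counting letters E–F–G–A–B gives a fifth.
Eb→Bb = 7 semitones, exactly the perfect fifth.

perfect fifth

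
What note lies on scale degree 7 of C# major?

B#

The C# major scale runs C# D# E# F# G# A# B#.
Degree 7 is B#.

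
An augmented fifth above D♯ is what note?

A##

A fifth above D lands on the letter A.
An augmented fifth spans 8 semitones, so D# moves to pitch class 11. On the letter A that is A##.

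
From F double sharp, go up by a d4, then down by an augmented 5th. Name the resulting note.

A diminished fourth up from F## is B (letter B, 4 semitones up).
An augmented fifth down from B is Eb (letter E, 8 semitones down).

Eb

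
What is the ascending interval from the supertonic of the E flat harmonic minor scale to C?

The supertonic of Eb harmonic minor is F.
F up to C: letters F→C make it a fifth; 7 semitones makes it perfect.

perfect fifth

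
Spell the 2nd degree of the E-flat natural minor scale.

F

The Eb natural minor scale runs Eb F Gb Ab Bb Cb Db.
Degree 2 is F.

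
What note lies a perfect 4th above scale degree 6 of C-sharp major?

Scale degree 6 of C# major is A#.
A perfect fourth (5 semitones) above A# lands on the letter D, giving D#.

D#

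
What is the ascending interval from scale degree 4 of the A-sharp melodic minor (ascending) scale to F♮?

Scale degree 4 of A# melodic minor (ascending) is D#.
D# up to F: letters D→F make it a third; 2 semitones makes it diminished.

diminished third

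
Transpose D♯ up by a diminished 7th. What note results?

D up a major seventh is C#, so the target letter is C.
From D#, a diminished seventh is 9 semitones up: C.

C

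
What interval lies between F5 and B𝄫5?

diminished fourth

Counting letters F–G–A–B gives a fourth.
F→Bbb = 4 semitones, 1 narrower than the perfect fourth (5), so diminished.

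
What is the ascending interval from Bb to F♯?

augmented fifth

The letter names run B→F, a span of 4 letter steps, so the interval is some kind of fifth.
Bb to F# is 8 semitones. A perfect fifth is 7, so 8 makes it augmented.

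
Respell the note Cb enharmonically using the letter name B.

B

Plain B sits at the same pitch as Cb, so on the letter B the same pitch needs a natural: B.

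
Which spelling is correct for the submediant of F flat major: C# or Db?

Each scale degree takes a distinct letter name. Degree 6 of a scale on F must use the letter D.
Db and C# are enharmonically the same pitch, but only Db uses the letter D, so it is the correct spelling here.

Db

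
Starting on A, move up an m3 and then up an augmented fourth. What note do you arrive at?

A minor third up from A is C (letter C, 3 semitones up).
An augmented fourth up from C is F# (letter F, 6 semitones up).

F#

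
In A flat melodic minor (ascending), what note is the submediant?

F

Degree 6 takes the letter 5 steps above A, which is F.
In melodic minor (ascending), degree 6 sits 9 semitones above the tonic. Ab + 9 semitones is pitch class 5, spelled on F as F.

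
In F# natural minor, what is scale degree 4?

B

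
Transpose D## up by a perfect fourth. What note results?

A fourth above D lands on the letter G.
A perfect fourth spans 5 semitones, so D## moves to pitch class 9. On the letter G that is G##.

G##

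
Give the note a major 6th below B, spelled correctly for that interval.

D

B down a major sixth is D, so the target letter is D.
From B, a major sixth is 9 semitones down: D.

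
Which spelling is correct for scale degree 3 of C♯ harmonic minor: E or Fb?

Each scale degree takes a distinct letter name. Degree 3 of a scale on C must use the letter E.
E and Fb are enharmonically the same pitch, but only E uses the letter E, so it is the correct spelling here.

E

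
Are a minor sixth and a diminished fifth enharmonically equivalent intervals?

A minor sixth spans 8 semitones; a diminished fifth spans 6.
The spans differ, so they are not enharmonic equivalents.

No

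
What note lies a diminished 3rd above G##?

B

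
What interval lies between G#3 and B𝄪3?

The letter names run G→B, a span of 2 letter steps, so the interval is some kind of third.
G# to B## is 5 semitones. A major third is 4, so 5 makes it augmented.

augmented third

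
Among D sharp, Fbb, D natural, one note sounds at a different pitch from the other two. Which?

In 12-tone equal temperament, enharmonic equivalents share a pitch class. D# is pitch class 3; Fbb is pitch class 3; D is pitch class 2.
D# and Fbb share pitch class 3, while D is pitch class 2.

D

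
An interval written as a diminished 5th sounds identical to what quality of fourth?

A diminished fifth spans 6 semitones.
A fourth spanning 6 semitones is augmented (the perfect fourth is 5).

augmented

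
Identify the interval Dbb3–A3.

doubly augmented fifth

The letter names run D→A, a span of 4 letter steps, so the interval is some kind of fifth.
Dbb to A is 9 semitones. A perfect fifth is 7, so 9 makes it doubly augmented.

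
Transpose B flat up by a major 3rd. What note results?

B up a major third is D#, so the target letter is D.
From Bb, a major third is 4 semitones up: D.

D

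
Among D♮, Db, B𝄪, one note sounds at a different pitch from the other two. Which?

In 12-tone equal temperament, enharmonic equivalents share a pitch class. D is pitch class 2; Db is pitch class 1; B## is pitch class 1.
Db and B## share pitch class 1, while D is pitch class 2.

D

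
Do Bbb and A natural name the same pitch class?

Bbb = pitch class 9 and A = pitch class 9 — the same pitch class, so they are enharmonic equivalents.

Yes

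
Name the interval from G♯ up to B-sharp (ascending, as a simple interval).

major third

Counting letters G–A–B gives a third.
G#→B# = 4 semitones, exactly the major third.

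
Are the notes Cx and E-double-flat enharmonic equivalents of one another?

Yes

C## is pitch class 2; Ebb is pitch class 2.
All spellings map to pitch class 2, so they are enharmonically equivalent.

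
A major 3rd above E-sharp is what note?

E up a major third is G#, so the target letter is G.
From E#, a major third is 4 semitones up: G##.

G##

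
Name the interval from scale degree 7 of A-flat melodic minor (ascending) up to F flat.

Scale degree 7 of Ab melodic minor (ascending) is G.
G up to Fb: letters G→F make it a seventh; 9 semitones makes it diminished.

diminished seventh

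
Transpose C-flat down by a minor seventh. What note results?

Db

A seventh below C lands on the letter D.
A minor seventh spans 10 semitones, so Cb moves to pitch class 1. On the letter D that is Db.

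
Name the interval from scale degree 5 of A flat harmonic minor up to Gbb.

Scale degree 5 of Ab harmonic minor is Eb.
Eb up to Gbb: letters E→G make it a third; 2 semitones makes it diminished.

diminished third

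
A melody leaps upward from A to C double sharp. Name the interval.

Counting letters A–B–C gives a third.
A→C## = 5 semitones, 1 wider than the major third (4), so augmented.

augmented third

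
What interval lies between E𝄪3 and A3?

doubly diminished fourth

The letter names run E→A, a span of 3 letter steps, so the interval is some kind of fourth.
E## to A is 3 semitones. A perfect fourth is 5, so 3 makes it doubly diminished.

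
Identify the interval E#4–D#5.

minor seventh

Counting letters E–F–G–A–B–C–D gives a seventh.
E#→D# = 10 semitones, 1 narrower than the major seventh (11), so minor.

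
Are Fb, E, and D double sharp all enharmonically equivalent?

Yes

Fb is pitch class 4; E is pitch class 4; D## is pitch class 4.
All spellings map to pitch class 4, so they are enharmonically equivalent.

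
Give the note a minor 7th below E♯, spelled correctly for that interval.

E down a major seventh is F, so the target letter is F.
From E#, a minor seventh is 10 semitones down: F##.

F##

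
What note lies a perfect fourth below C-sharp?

G#

A fourth below C lands on the letter G.
A perfect fourth spans 5 semitones, so C# moves to pitch class 8. On the letter G that is G#.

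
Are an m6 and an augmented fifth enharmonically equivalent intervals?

A minor sixth spans 8 semitones; an augmented fifth spans 8.
They are enharmonically equivalent.

Yes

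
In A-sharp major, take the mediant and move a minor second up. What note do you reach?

D#

The mediant of A# major is C##.
A minor second (1 semitone) above C## lands on the letter D, giving D#.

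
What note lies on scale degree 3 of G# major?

B#

The G# major scale runs G# A# B# C# D# E# F##.
Degree 3 is B#.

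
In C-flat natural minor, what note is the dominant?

Gb

Degree 5 takes the letter 4 steps above C, which is G.
In natural minor, degree 5 sits 7 semitones above the tonic. Cb + 7 semitones is pitch class 6, spelled on G as Gb.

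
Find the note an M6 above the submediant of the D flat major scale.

G

The submediant of Db major is Bb.
A major sixth (9 semitones) above Bb lands on the letter G, giving G.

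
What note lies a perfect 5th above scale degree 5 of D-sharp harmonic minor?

Scale degree 5 of D# harmonic minor is A#.
A perfect fifth (7 semitones) above A# lands on the letter E, giving E#.

E#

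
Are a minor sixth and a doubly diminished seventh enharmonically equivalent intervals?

Yes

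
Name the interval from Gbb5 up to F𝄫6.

minor seventh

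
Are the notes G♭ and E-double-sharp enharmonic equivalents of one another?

Yes

Gb is pitch class 6; E## is pitch class 6.
All spellings map to pitch class 6, so they are enharmonically equivalent.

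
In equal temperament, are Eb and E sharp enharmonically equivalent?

No

Eb is pitch class 3; E# is pitch class 5.
The pitch classes differ (3 vs. 5), so they are not enharmonic equivalents.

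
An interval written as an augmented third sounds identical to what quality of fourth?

perfect

An augmented third spans 5 semitones.
A fourth spanning 5 semitones is perfect (the perfect fourth is 5).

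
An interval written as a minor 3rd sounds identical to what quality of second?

augmented

A minor third spans 3 semitones.
A second spanning 3 semitones is augmented (the major second is 2).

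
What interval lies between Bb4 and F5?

perfect fifth

The letter names run B→F, a span of 4 letter steps, so the interval is some kind of fifth.
Bb to F is 7 semitones. A perfect fifth is 7, so 7 makes it perfect.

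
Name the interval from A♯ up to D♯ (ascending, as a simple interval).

perfect fourth

The letter names run A→D, a span of 3 letter steps, so the interval is some kind of fourth.
A# to D# is 5 semitones. A perfect fourth is 5, so 5 makes it perfect.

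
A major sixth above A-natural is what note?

F#

A sixth above A lands on the letter F.
A major sixth spans 9 semitones, so A moves to pitch class 6. On the letter F that is F#.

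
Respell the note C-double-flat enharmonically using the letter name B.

Bb

Plain B sits 1 semitone above Cbb, so on the letter B the same pitch needs a flat: Bb.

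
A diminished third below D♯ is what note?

D down a major third is Bb, so the target letter is B.
From D#, a diminished third is 2 semitones down: B##.

B##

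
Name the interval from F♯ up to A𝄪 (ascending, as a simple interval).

augmented third

Counting letters F–G–A gives a third.
F#→A## = 5 semitones, 1 wider than the major third (4), so augmented.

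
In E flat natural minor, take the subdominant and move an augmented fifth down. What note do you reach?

The subdominant of Eb natural minor is Ab.
An augmented fifth (8 semitones) below Ab lands on the letter D, giving Dbb.

Dbb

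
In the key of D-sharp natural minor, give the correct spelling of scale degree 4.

G#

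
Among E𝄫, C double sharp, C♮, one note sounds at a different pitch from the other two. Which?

In 12-tone equal temperament, enharmonic equivalents share a pitch class. Ebb is pitch class 2; C## is pitch class 2; C is pitch class 0.
Ebb and C## share pitch class 2, while C is pitch class 0.

C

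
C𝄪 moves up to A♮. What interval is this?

The letter names run C→A, a span of 5 letter steps, so the interval is some kind of sixth.
C## to A is 7 semitones. A major sixth is 9, so 7 makes it diminished.

diminished sixth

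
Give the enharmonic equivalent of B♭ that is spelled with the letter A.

Plain A sits 1 semitone below Bb, so on the letter A the same pitch needs a sharp: A#.

A#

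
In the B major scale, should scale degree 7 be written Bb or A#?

A#

Each scale degree takes a distinct letter name. Degree 7 of a scale on B must use the letter A.
A# and Bb are enharmonically the same pitch, but only A# uses the letter A, so it is the correct spelling here.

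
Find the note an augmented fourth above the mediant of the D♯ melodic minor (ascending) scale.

B#

The mediant of D# melodic minor (ascending) is F#.
An augmented fourth (6 semitones) above F# lands on the letter B, giving B#.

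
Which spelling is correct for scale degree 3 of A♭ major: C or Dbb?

C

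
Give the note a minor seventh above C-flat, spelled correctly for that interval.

Bbb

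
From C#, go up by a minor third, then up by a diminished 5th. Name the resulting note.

Bb

A minor third up from C# is E (letter E, 3 semitones up).
A diminished fifth up from E is Bb (letter B, 6 semitones up).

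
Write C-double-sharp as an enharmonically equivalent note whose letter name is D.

Plain D sits at the same pitch as C##, so on the letter D the same pitch needs a natural: D.

D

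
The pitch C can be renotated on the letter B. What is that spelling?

B#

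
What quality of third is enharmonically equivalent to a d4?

major

A diminished fourth spans 4 semitones.
A third spanning 4 semitones is major (the major third is 4).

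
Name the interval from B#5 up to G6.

diminished sixth

Counting letters B–C–D–E–F–G gives a sixth.
B#→G = 7 semitones, 2 narrower than the major sixth (9), so diminished.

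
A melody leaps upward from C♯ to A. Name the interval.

The letter names run C→A, a span of 5 letter steps, so the interval is some kind of sixth.
C# to A is 8 semitones. A major sixth is 9, so 8 makes it minor.

minor sixth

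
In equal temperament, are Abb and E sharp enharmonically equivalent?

No

Abb is pitch class 7; E# is pitch class 5.
The pitch classes differ (7 vs. 5), so they are not enharmonic equivalents.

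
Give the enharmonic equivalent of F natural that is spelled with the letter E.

E#

F is pitch class 5. The letter E alone is pitch class 4.
To reach pitch class 5 from E requires an offset of +1 semitone, i.e. sharp: E#.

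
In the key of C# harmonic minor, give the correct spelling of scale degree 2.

Degree 2 takes the letter 1 step above C, which is D.
In harmonic minor, degree 2 sits 2 semitones above the tonic. C# + 2 semitones is pitch class 3, spelled on D as D#.

D#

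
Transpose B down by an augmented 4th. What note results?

F

B down a perfect fourth is F#, so the target letter is F.
From B, an augmented fourth is 6 semitones down: F.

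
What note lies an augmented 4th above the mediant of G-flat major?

E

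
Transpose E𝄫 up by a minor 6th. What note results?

Cbb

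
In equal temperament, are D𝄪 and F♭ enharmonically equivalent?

D## is pitch class 4; Fb is pitch class 4.
All spellings map to pitch class 4, so they are enharmonically equivalent.

Yes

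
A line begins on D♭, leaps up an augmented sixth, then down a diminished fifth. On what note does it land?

E#

An augmented sixth up from Db is B (letter B, 10 semitones up).
A diminished fifth down from B is E# (letter E, 6 semitones down).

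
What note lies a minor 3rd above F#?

A

A third above F lands on the letter A.
A minor third spans 3 semitones, so F# moves to pitch class 9. On the letter A that is A.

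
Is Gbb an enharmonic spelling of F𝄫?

Two spellings are enharmonically equivalent only if they share a pitch class.
Here Gbb → 5, Fbb → 3; 3 ≠ 5, so they are not.

No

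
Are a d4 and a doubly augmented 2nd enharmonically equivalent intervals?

A diminished fourth spans 4 semitones; a doubly augmented second spans 4.
They are enharmonically equivalent.

Yes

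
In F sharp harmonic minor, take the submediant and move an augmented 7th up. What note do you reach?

C##

The submediant of F# harmonic minor is D.
An augmented seventh (12 semitones) above D lands on the letter C, giving C##.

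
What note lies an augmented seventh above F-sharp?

E##

A seventh above F lands on the letter E.
An augmented seventh spans 12 semitones, so F# moves to pitch class 6. On the letter E that is E##.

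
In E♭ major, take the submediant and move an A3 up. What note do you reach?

E#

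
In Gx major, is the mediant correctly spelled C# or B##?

Each scale degree takes a distinct letter name. Degree 3 of a scale on G must use the letter B.
B## and C# are enharmonically the same pitch, but only B## uses the letter B, so it is the correct spelling here.

B##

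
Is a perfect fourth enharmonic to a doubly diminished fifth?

A perfect fourth spans 5 semitones; a doubly diminished fifth spans 5.
They are enharmonically equivalent.

Yes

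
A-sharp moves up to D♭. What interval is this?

Counting letters A–B–C–D gives a fourth.
A#→Db = 3 semitones, 2 narrower than the perfect fourth (5), so doubly diminished.

doubly diminished fourth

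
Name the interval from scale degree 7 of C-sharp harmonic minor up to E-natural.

diminished fourth

Scale degree 7 of C# harmonic minor is B#.
B# up to E: letters B→E make it a fourth; 4 semitones makes it diminished.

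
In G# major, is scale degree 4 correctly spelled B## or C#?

Each scale degree takes a distinct letter name. Degree 4 of a scale on G must use the letter C.
C# and B## are enharmonically the same pitch, but only C# uses the letter C, so it is the correct spelling here.

C#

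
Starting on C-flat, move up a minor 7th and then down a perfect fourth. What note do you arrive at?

Fb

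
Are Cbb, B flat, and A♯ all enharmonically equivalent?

Cbb = pitch class 10 and Bb = pitch class 10 and A# = pitch class 10 — the same pitch class, so they are enharmonic equivalents.

Yes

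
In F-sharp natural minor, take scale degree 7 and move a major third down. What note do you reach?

Scale degree 7 of F# natural minor is E.
A major third (4 semitones) below E lands on the letter C, giving C.

C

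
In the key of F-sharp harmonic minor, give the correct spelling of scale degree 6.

Degree 6 takes the letter 5 steps above F, which is D.
In harmonic minor, degree 6 sits 8 semitones above the tonic. F# + 8 semitones is pitch class 2, spelled on D as D.

D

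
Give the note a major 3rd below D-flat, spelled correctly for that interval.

Bbb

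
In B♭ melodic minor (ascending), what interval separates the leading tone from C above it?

The leading tone of Bb melodic minor (ascending) is A.
A up to C: letters A→C make it a third; 3 semitones makes it minor.

minor third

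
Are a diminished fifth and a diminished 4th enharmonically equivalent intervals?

A diminished fifth spans 6 semitones; a diminished fourth spans 4.
The spans differ, so they are not enharmonic equivalents.

No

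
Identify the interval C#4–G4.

diminished fifth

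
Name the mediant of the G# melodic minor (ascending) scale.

B

Degree 3 takes the letter 2 steps above G, which is B.
In melodic minor (ascending), degree 3 sits 3 semitones above the tonic. G# + 3 semitones is pitch class 11, spelled on B as B.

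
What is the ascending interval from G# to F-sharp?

minor seventh

The letter names run G→F, a span of 6 letter steps, so the interval is some kind of seventh.
G# to F# is 10 semitones. A major seventh is 11, so 10 makes it minor.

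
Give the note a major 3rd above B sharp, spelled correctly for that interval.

A third above B lands on the letter D.
A major third spans 4 semitones, so B# moves to pitch class 4. On the letter D that is D##.

D##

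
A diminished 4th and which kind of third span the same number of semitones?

A diminished fourth spans 4 semitones.
A third spanning 4 semitones is major (the major third is 4).

major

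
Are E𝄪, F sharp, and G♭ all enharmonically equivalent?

Yes

E## = pitch class 6 and F# = pitch class 6 and Gb = pitch class 6 — the same pitch class, so they are enharmonic equivalents.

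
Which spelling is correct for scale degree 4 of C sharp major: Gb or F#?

F#

Each scale degree takes a distinct letter name. Degree 4 of a scale on C must use the letter F.
F# and Gb are enharmonically the same pitch, but only F# uses the letter F, so it is the correct spelling here.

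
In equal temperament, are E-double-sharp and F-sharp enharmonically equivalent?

Yes

E## is pitch class 6; F# is pitch class 6.
All spellings map to pitch class 6, so they are enharmonically equivalent.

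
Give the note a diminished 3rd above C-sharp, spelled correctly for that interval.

Eb

C up a major third is E, so the target letter is E.
From C#, a diminished third is 2 semitones up: Eb.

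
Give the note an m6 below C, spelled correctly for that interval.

E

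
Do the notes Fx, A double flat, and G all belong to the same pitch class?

Yes

F## = pitch class 7 and Abb = pitch class 7 and G = pitch class 7 — the same pitch class, so they are enharmonic equivalents.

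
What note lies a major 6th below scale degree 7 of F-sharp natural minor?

G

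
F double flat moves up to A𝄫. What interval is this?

major third

Counting letters F–G–A gives a third.
Fbb→Abb = 4 semitones, exactly the major third.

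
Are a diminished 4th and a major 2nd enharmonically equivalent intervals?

No

A diminished fourth spans 4 semitones; a major second spans 2.
The spans differ, so they are not enharmonic equivalents.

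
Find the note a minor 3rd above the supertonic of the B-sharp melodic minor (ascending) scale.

E#

The supertonic of B# melodic minor (ascending) is C##.
A minor third (3 semitones) above C## lands on the letter E, giving E#.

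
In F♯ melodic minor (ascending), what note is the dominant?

C#

Degree 5 takes the letter 4 steps above F, which is C.
In melodic minor (ascending), degree 5 sits 7 semitones above the tonic. F# + 7 semitones is pitch class 1, spelled on C as C#.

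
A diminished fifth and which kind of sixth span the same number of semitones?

doubly diminished

A diminished fifth spans 6 semitones.
A sixth spanning 6 semitones is doubly diminished (the major sixth is 9).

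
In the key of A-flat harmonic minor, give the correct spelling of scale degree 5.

Eb

The Ab harmonic minor scale runs Ab Bb Cb Db Eb Fb G.
Degree 5 is Eb.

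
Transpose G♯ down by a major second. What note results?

A second below G lands on the letter F.
A major second spans 2 semitones, so G# moves to pitch class 6. On the letter F that is F#.

F#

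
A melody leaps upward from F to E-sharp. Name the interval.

augmented seventh

Counting letters F–G–A–B–C–D–E gives a seventh.
F→E# = 12 semitones, 1 wider than the major seventh (11), so augmented.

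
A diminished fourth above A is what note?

A fourth above A lands on the letter D.
A diminished fourth spans 4 semitones, so A moves to pitch class 1. On the letter D that is Db.

Db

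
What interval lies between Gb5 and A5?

The letter names run G→A, a span of 1 letter step, so the interval is some kind of second.
Gb to A is 3 semitones. A major second is 2, so 3 makes it augmented.

augmented second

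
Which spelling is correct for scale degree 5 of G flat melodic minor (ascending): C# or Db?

Db

Each scale degree takes a distinct letter name. Degree 5 of a scale on G must use the letter D.
Db and C# are enharmonically the same pitch, but only Db uses the letter D, so it is the correct spelling here.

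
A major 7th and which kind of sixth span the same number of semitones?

A major seventh spans 11 semitones.
A sixth spanning 11 semitones is doubly augmented (the major sixth is 9).

doubly augmented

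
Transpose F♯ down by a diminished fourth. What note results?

C##

F down a perfect fourth is C, so the target letter is C.
From F#, a diminished fourth is 4 semitones down: C##.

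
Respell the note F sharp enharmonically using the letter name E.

Plain E sits 2 semitones below F#, so on the letter E the same pitch needs a double sharp: E##.

E##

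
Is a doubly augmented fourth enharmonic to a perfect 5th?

Yes

A doubly augmented fourth spans 7 semitones; a perfect fifth spans 7.
They are enharmonically equivalent.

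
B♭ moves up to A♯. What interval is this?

augmented seventh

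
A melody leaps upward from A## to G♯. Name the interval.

diminished seventh

The letter names run A→G, a span of 6 letter steps, so the interval is some kind of seventh.
A## to G# is 9 semitones. A major seventh is 11, so 9 makes it diminished.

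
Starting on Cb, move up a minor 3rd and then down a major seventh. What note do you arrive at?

A minor third up from Cb is Ebb (letter E, 3 semitones up).
A major seventh down from Ebb is Fbb (letter F, 11 semitones down).

Fbb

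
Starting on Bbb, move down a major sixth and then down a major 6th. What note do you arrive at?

Fbb

A major sixth down from Bbb is Dbb (letter D, 9 semitones down).
A major sixth down from Dbb is Fbb (letter F, 9 semitones down).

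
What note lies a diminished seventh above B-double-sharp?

A#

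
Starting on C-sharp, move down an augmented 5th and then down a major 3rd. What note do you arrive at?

An augmented fifth down from C# is F (letter F, 8 semitones down).
A major third down from F is Db (letter D, 4 semitones down).

Db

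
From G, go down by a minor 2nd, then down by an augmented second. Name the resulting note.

A minor second down from G is F# (letter F, 1 semitone down).
An augmented second down from F# is Eb (letter E, 3 semitones down).

Eb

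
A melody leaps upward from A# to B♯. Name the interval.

major second

The letter names run A→B, a span of 1 letter step, so the interval is some kind of second.
A# to B# is 2 semitones. A major second is 2, so 2 makes it major.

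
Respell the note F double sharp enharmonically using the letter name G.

G

Plain G sits at the same pitch as F##, so on the letter G the same pitch needs a natural: G.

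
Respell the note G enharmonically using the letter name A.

Abb

G is pitch class 7. The letter A alone is pitch class 9.
To reach pitch class 7 from A requires an offset of -2 semitones, i.e. double flat: Abb.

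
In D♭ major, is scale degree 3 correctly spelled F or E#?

F

Each scale degree takes a distinct letter name. Degree 3 of a scale on D must use the letter F.
F and E# are enharmonically the same pitch, but only F uses the letter F, so it is the correct spelling here.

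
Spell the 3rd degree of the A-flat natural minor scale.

Cb

Degree 3 takes the letter 2 steps above A, which is C.
In natural minor, degree 3 sits 3 semitones above the tonic. Ab + 3 semitones is pitch class 11, spelled on C as Cb.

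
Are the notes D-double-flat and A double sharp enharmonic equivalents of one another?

No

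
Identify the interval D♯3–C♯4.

The letter names run D→C, a span of 6 letter steps, so the interval is some kind of seventh.
D# to C# is 10 semitones. A major seventh is 11, so 10 makes it minor.

minor seventh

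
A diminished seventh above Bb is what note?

B up a major seventh is A#, so the target letter is A.
From Bb, a diminished seventh is 9 semitones up: Abb.

Abb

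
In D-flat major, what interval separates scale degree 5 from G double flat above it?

Scale degree 5 of Db major is Ab.
Ab up to Gbb: letters A→G make it a seventh; 9 semitones makes it diminished.

diminished seventh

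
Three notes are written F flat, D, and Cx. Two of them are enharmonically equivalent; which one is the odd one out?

Fb

In 12-tone equal temperament, enharmonic equivalents share a pitch class. Fb is pitch class 4; D is pitch class 2; C## is pitch class 2.
D and C## share pitch class 2, while Fb is pitch class 4.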